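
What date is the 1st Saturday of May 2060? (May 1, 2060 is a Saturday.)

May 2060 begins on a Saturday, so the first Saturday is May 1.

1 May 2060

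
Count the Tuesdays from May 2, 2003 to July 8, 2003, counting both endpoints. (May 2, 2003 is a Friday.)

10

May 2, 2003 is a Friday; the first Tuesday on or after it is May 6, 2003 (4 days later).
From May 6, 2003 to July 8, 2003: 25 + 30 + 8 = 63 days (rest of May, June, July).
63 ÷ 7 = 9 full weeks with remainder 0, so 9 more Tuesdays after the first → 10.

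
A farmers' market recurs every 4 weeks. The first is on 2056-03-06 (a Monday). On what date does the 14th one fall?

2057-03-05

The 14th occurrence is 13 intervals after the first: 13 × 28 = 364 days after 2056-03-06.
March has 31 days — 25 days to the end of March leaves 339.
April has 30 days (309 left).
May has 31 days (278 left).
June has 30 days (248 left).
July has 31 days (217 left).
August has 31 days (186 left).
September has 30 days (156 left).
October has 31 days (125 left).
November has 30 days (95 left).
December has 31 days (64 left).
January has 31 days (33 left).
February has 28 days (5 left).
5 days into March → 2057-03-05.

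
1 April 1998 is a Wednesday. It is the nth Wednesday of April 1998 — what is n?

1st

Day 1 falls in week ⌈1/7⌉ of the month.
Days 1–7 hold the 1st Wednesday, 8–14 the 2nd, 15–21 the 3rd, 22–28 the 4th, 29–31 the 5th.
1 is in the range for the 1st.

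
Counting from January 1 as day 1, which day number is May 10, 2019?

130

Days in months before May: 31 + 28 + 31 + 30 = 120.
Plus 10 days into May → day 130.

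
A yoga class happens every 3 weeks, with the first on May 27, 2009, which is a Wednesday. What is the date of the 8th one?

Oct 21, 2009

The 8th occurrence is 7 intervals after the first: 7 × 21 = 147 days after May 27, 2009.
May has 31 days — 4 days to the end of May leaves 143.
Jun has 30 days (113 left).
Jul has 31 days (82 left).
Aug has 31 days (51 left).
Sep has 30 days (21 left).
21 days into Oct → Oct 21, 2009.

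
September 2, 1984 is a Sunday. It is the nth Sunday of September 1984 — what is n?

1st

Day 2 falls in week ⌈2/7⌉ of the month.
Days 1–7 hold the 1st Sunday, 8–14 the 2nd, 15–21 the 3rd, 22–28 the 4th, 29–31 the 5th.
2 is in the range for the 1st.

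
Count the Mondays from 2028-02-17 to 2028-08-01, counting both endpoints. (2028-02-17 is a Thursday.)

24

2028-02-17 is a Thursday; the first Monday on or after it is 2028-02-21 (4 days later).
From 2028-02-21 to 2028-08-01: 8 + 31 + 30 + 31 + 30 + 31 + 1 = 162 days (rest of February, March, April, May, June, July, August).
162 ÷ 7 = 23 full weeks with remainder 1, so 23 more Mondays after the first → 24.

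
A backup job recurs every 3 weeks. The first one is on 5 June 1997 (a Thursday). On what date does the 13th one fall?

12 February 1998

The 13th occurrence is 12 intervals after the first: 12 × 21 = 252 days after 5 June 1997.
June has 30 days — 25 days to the end of June leaves 227.
July has 31 days (196 left).
August has 31 days (165 left).
September has 30 days (135 left).
October has 31 days (104 left).
November has 30 days (74 left).
December has 31 days (43 left).
January has 31 days (12 left).
12 days into February → 12 February 1998.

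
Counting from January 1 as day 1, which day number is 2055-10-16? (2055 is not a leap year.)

289

Days in months before October: 31 + 28 + 31 + 30 + 31 + 30 + 31 + 31 + 30 = 273.
Plus 16 days into October → day 289.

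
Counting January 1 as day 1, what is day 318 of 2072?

January has 31 days (318 − 31 = 287 remain).
February has 29 days (287 − 29 = 258 remain).
March has 31 days (258 − 31 = 227 remain).
April has 30 days (227 − 30 = 197 remain).
May has 31 days (197 − 31 = 166 remain).
June has 30 days (166 − 30 = 136 remain).
July has 31 days (136 − 31 = 105 remain).
August has 31 days (105 − 31 = 74 remain).
September has 30 days (74 − 30 = 44 remain).
October has 31 days (44 − 31 = 13 remain).
13 into November → November 13.

2072-11-13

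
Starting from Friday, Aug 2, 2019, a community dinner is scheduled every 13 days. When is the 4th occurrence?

Sep 10, 2019

The 4th occurrence is 3 intervals after the first: 3 × 13 = 39 days after Aug 2, 2019.
Aug has 31 days — 29 days to the end of Aug leaves 10.
10 days into Sep → Sep 10, 2019.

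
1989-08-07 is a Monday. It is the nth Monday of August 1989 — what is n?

1st

Day 7 falls in week ⌈7/7⌉ of the month.
Days 1–7 hold the 1st Monday, 8–14 the 2nd, 15–21 the 3rd, 22–28 the 4th, 29–31 the 5th.
7 is in the range for the 1st.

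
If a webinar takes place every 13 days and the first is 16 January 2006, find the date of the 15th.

The 15th occurrence is 14 intervals after the first: 14 × 13 = 182 days after 16 January 2006.
January has 31 days — 15 days to the end of January leaves 167.
February has 28 days (139 left).
March has 31 days (108 left).
April has 30 days (78 left).
May has 31 days (47 left).
June has 30 days (17 left).
17 days into July → 17 July 2006.

17 July 2006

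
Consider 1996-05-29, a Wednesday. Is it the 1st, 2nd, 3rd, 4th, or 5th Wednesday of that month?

5th

Day 29 falls in week ⌈29/7⌉ of the month.
Days 1–7 hold the 1st Wednesday, 8–14 the 2nd, 15–21 the 3rd, 22–28 the 4th, 29–31 the 5th.
29 is in the range for the 5th.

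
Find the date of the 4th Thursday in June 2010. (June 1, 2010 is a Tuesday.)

June 2010 begins on a Tuesday, so the first Thursday is June 3 (2 days later).
The 4th Thursday is 3 weeks later: 3 + 21 = 24.

24 June 2010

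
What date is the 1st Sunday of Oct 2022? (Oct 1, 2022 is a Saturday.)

Oct 2, 2022

Oct 2022 begins on a Saturday, so the first Sunday is Oct 2 (1 day later).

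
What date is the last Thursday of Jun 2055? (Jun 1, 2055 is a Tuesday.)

Jun 24, 2055

Jun 2055 begins on a Tuesday, so the first Thursday is Jun 3 (2 days later).
Jun 2055 has 30 days. Adding weeks: 3, 10, 17, 24 — the last one ≤ 30 is the 24th.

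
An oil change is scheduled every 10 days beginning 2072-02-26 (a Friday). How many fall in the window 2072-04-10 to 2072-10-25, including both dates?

20

Occurrences land 10·i days after 2072-02-26 for i = 0, 1, 2, …
2072-04-10 is 44 days after the start; 44 ÷ 10 = 4 remainder 4; since the remainder is 4, round up to i = 5. First occurrence in the window: #6 on 2072-04-16 (5×10 = 50 days in).
2072-10-25 is 242 days after the start; 242 ÷ 10 = 24 remainder 2. Last occurrence in the window: #25 on 2072-10-23.
Occurrences #6 through #25: 20 in total.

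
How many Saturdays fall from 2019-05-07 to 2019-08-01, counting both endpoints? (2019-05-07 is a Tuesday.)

12

2019-05-07 is a Tuesday; the first Saturday on or after it is 2019-05-11 (4 days later).
From 2019-05-11 to 2019-08-01: 20 + 30 + 31 + 1 = 82 days (rest of May, June, July, August).
82 ÷ 7 = 11 full weeks with remainder 5, so 11 more Saturdays after the first → 12.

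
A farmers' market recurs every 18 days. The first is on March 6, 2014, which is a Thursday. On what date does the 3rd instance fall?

April 11, 2014

The 3rd occurrence is 2 intervals after the first: 2 × 18 = 36 days after March 6, 2014.
March has 31 days — 25 days to the end of March leaves 11.
11 days into April → April 11, 2014.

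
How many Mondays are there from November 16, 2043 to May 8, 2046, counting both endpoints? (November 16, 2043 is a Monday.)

November 16, 2043 is a Monday; the first Monday on or after it is November 16, 2043.
From November 16, 2043 to May 8, 2046: 45 + 366 + 365 + 128 = 904 days (rest of 2043, 2044, 2045, to May 8, 2046 in 2046).
904 ÷ 7 = 129 full weeks with remainder 1, so 129 more Mondays after the first → 130.

130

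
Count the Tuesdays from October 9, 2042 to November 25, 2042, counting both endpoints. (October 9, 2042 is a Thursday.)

7

October 9, 2042 is a Thursday; the first Tuesday on or after it is October 14, 2042 (5 days later).
From October 14, 2042 to November 25, 2042: 17 + 25 = 42 days (rest of October, November).
42 ÷ 7 = 6 full weeks with remainder 0, so 6 more Tuesdays after the first → 7.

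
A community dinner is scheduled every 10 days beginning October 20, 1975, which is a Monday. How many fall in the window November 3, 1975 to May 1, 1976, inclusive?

18

Occurrences land 10·i days after October 20, 1975 for i = 0, 1, 2, …
November 3, 1975 is 14 days after the start; 14 ÷ 10 = 1 remainder 4; since the remainder is 4, round up to i = 2. First occurrence in the window: #3 on November 9, 1975 (2×10 = 20 days in).
May 1, 1976 is 194 days after the start; 194 ÷ 10 = 19 remainder 4. Last occurrence in the window: #20 on April 27, 1976.
Occurrences #3 through #20: 18 in total.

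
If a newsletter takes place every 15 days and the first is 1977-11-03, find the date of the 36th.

The 36th occurrence is 35 intervals after the first: 35 × 15 = 525 days after 1977-11-03.
November has 30 days — 27 days to the end of November leaves 498.
From end of November to end of 1977 is 31 days (467 left).
1978 has 365 days (102 left).
January has 31 days (71 left).
February has 28 days (43 left).
March has 31 days (12 left).
12 days into April → 1979-04-12.

1979-04-12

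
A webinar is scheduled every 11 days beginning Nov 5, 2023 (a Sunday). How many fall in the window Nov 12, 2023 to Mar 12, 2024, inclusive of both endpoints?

11

Occurrences land 11·i days after Nov 5, 2023 for i = 0, 1, 2, …
Nov 12, 2023 is 7 days after the start; 7 ÷ 11 = 0 remainder 7; since the remainder is 7, round up to i = 1. First occurrence in the window: #2 on Nov 16, 2023 (1×11 = 11 days in).
Mar 12, 2024 is 128 days after the start; 128 ÷ 11 = 11 remainder 7. Last occurrence in the window: #12 on Mar 5, 2024.
Occurrences #2 through #12: 11 in total.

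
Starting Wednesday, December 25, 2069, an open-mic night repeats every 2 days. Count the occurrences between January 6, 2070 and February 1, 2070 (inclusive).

Occurrences land 2·i days after December 25, 2069 for i = 0, 1, 2, …
January 6, 2070 is 12 days after the start; 12 ÷ 2 = 6 remainder 0. First occurrence in the window: #7 on January 6, 2070 (6×2 = 12 days in).
February 1, 2070 is 38 days after the start; 38 ÷ 2 = 19 remainder 0. Last occurrence in the window: #20 on February 1, 2070.
Occurrences #7 through #20: 14 in total.

14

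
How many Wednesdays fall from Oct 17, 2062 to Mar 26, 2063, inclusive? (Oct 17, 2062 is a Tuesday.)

23

Oct 17, 2062 is a Tuesday; the first Wednesday on or after it is Oct 18, 2062 (1 day later).
From Oct 18, 2062 to Mar 26, 2063: 13 + 30 + 31 + 31 + 28 + 26 = 159 days (rest of Oct, Nov, Dec, Jan, Feb, Mar).
159 ÷ 7 = 22 full weeks with remainder 5, so 22 more Wednesdays after the first → 23.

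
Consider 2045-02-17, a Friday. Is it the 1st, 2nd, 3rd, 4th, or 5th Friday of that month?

3rd

Day 17 falls in week ⌈17/7⌉ of the month.
Days 1–7 hold the 1st Friday, 8–14 the 2nd, 15–21 the 3rd, 22–28 the 4th, 29–31 the 5th.
17 is in the range for the 3rd.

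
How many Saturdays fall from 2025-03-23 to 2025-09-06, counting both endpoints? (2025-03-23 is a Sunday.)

24

2025-03-23 is a Sunday; the first Saturday on or after it is 2025-03-29 (6 days later).
From 2025-03-29 to 2025-09-06: 2 + 30 + 31 + 30 + 31 + 31 + 6 = 161 days (rest of March, April, May, June, July, August, September).
161 ÷ 7 = 23 full weeks with remainder 0, so 23 more Saturdays after the first → 24.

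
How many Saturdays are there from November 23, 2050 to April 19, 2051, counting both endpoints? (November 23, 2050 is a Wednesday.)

21

November 23, 2050 is a Wednesday; the first Saturday on or after it is November 26, 2050 (3 days later).
From November 26, 2050 to April 19, 2051: 4 + 31 + 31 + 28 + 31 + 19 = 144 days (rest of November, December, January, February, March, April).
144 ÷ 7 = 20 full weeks with remainder 4, so 20 more Saturdays after the first → 21.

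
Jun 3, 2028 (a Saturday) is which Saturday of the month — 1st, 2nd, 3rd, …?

Day 3 falls in week ⌈3/7⌉ of the month.
Days 1–7 hold the 1st Saturday, 8–14 the 2nd, 15–21 the 3rd, 22–28 the 4th, 29–31 the 5th.
3 is in the range for the 1st.

1st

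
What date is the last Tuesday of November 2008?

November 2008 begins on a Saturday, so the first Tuesday is November 4 (3 days later).
November 2008 has 30 days. Adding weeks: 4, 11, 18, 25 — the last one ≤ 30 is the 25th.

25 November 2008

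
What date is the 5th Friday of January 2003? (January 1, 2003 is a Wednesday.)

2003-01-31

January 2003 begins on a Wednesday, so the first Friday is January 3 (2 days later).
The 5th Friday is 4 weeks later: 3 + 28 = 31.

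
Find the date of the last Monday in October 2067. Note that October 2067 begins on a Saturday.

31 October 2067

October 2067 begins on a Saturday, so the first Monday is October 3 (2 days later).
October 2067 has 31 days. Adding weeks: 3, 10, 17, 24, 31 — the last one ≤ 31 is the 31st.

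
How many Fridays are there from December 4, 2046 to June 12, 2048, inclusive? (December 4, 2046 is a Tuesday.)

80

December 4, 2046 is a Tuesday; the first Friday on or after it is December 7, 2046 (3 days later).
From December 7, 2046 to June 12, 2048: 24 + 365 + 164 = 553 days (rest of 2046, 2047, to June 12, 2048 in 2048).
553 ÷ 7 = 79 full weeks with remainder 0, so 79 more Fridays after the first → 80.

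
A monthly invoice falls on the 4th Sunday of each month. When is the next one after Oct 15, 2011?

Oct 2011 starts on a Saturday; its first Sunday is the 2nd, so the 4th Sunday is the 23rd — Oct 23, 2011.
Oct 23, 2011 is after Oct 15, 2011, so that is the next one.

Oct 23, 2011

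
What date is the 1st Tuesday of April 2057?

April 2057 begins on a Sunday, so the first Tuesday is April 3 (2 days later).

April 3, 2057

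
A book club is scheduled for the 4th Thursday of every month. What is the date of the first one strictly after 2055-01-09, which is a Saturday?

2055-01-28

January 2055 starts on a Friday; its first Thursday is the 7th, so the 4th Thursday is the 28th — 2055-01-28.
2055-01-28 is after 2055-01-09, so that is the next one.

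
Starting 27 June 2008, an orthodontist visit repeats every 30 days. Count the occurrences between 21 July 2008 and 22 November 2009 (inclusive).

17

Occurrences land 30·i days after 27 June 2008 for i = 0, 1, 2, …
21 July 2008 is 24 days after the start; 24 ÷ 30 = 0 remainder 24; since the remainder is 24, round up to i = 1. First occurrence in the window: #2 on 27 July 2008 (1×30 = 30 days in).
22 November 2009 is 513 days after the start; 513 ÷ 30 = 17 remainder 3. Last occurrence in the window: #18 on 19 November 2009.
Occurrences #2 through #18: 17 in total.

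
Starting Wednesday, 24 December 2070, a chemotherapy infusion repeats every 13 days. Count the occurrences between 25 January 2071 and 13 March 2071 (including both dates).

Occurrences land 13·i days after 24 December 2070 for i = 0, 1, 2, …
25 January 2071 is 32 days after the start; 32 ÷ 13 = 2 remainder 6; since the remainder is 6, round up to i = 3. First occurrence in the window: #4 on 1 February 2071 (3×13 = 39 days in).
13 March 2071 is 79 days after the start; 79 ÷ 13 = 6 remainder 1. Last occurrence in the window: #7 on 12 March 2071.
Occurrences #4 through #7: 4 in total.

4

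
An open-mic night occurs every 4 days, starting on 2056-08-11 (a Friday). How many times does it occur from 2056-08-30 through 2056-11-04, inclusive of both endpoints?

17

Occurrences land 4·i days after 2056-08-11 for i = 0, 1, 2, …
2056-08-30 is 19 days after the start; 19 ÷ 4 = 4 remainder 3; since the remainder is 3, round up to i = 5. First occurrence in the window: #6 on 2056-08-31 (5×4 = 20 days in).
2056-11-04 is 85 days after the start; 85 ÷ 4 = 21 remainder 1. Last occurrence in the window: #22 on 2056-11-03.
Occurrences #6 through #22: 17 in total.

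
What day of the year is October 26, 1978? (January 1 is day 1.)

299

Days in months before October: 31 + 28 + 31 + 30 + 31 + 30 + 31 + 31 + 30 = 273.
Plus 26 days into October → day 299.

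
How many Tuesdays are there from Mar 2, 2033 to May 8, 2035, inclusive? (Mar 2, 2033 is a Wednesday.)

114

Mar 2, 2033 is a Wednesday; the first Tuesday on or after it is Mar 8, 2033 (6 days later).
From Mar 8, 2033 to May 8, 2035: 298 + 365 + 128 = 791 days (rest of 2033, 2034, to May 8, 2035 in 2035).
791 ÷ 7 = 113 full weeks with remainder 0, so 113 more Tuesdays after the first → 114.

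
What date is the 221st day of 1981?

1981-08-09

January has 31 days (221 − 31 = 190 remain).
February has 28 days (190 − 28 = 162 remain).
March has 31 days (162 − 31 = 131 remain).
April has 30 days (131 − 30 = 101 remain).
May has 31 days (101 − 31 = 70 remain).
June has 30 days (70 − 30 = 40 remain).
July has 31 days (40 − 31 = 9 remain).
9 into August → August 9.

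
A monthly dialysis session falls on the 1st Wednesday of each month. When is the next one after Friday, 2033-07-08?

July 2033 starts on a Friday, so its 1st Wednesday is 2033-07-06 (5 days in).
That is not after 2033-07-08, so look at August 2033.
August 2033 starts on a Monday, so its 1st Wednesday is 2033-08-03 (2 days in).

2033-08-03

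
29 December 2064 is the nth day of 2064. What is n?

Days in months before December: 31 + 29 + 31 + 30 + 31 + 30 + 31 + 31 + 30 + 31 + 30 = 335.
Plus 29 days into December → day 364.

364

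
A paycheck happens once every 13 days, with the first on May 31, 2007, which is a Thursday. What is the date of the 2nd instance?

Jun 13, 2007

The 2nd occurrence is 1 interval after the first: 1 × 13 = 13 days after May 31, 2007.
May has 31 days — 0 days to the end of May leaves 13.
13 days into Jun → Jun 13, 2007.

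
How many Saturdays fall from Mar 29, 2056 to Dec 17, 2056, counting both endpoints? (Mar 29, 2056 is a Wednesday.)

38

Mar 29, 2056 is a Wednesday; the first Saturday on or after it is Apr 1, 2056 (3 days later).
From Apr 1, 2056 to Dec 17, 2056: 29 + 31 + 30 + 31 + 31 + 30 + 31 + 30 + 17 = 260 days (rest of Apr, May, Jun, Jul, Aug, Sep, Oct, Nov, Dec).
260 ÷ 7 = 37 full weeks with remainder 1, so 37 more Saturdays after the first → 38.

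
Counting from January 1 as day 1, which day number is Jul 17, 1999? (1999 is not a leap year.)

Days in months before Jul: 31 + 28 + 31 + 30 + 31 + 30 = 181.
Plus 17 days into Jul → day 198.

198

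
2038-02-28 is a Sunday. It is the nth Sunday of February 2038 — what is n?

Day 28 falls in week ⌈28/7⌉ of the month.
Days 1–7 hold the 1st Sunday, 8–14 the 2nd, 15–21 the 3rd, 22–28 the 4th, 29–31 the 5th.
28 is in the range for the 4th.

4th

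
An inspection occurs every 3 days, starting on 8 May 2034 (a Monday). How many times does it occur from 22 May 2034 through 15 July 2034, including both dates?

18

Occurrences land 3·i days after 8 May 2034 for i = 0, 1, 2, …
22 May 2034 is 14 days after the start; 14 ÷ 3 = 4 remainder 2; since the remainder is 2, round up to i = 5. First occurrence in the window: #6 on 23 May 2034 (5×3 = 15 days in).
15 July 2034 is 68 days after the start; 68 ÷ 3 = 22 remainder 2. Last occurrence in the window: #23 on 13 July 2034.
Occurrences #6 through #23: 18 in total.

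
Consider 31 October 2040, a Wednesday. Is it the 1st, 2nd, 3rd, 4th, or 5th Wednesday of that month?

5th

Day 31 falls in week ⌈31/7⌉ of the month.
Days 1–7 hold the 1st Wednesday, 8–14 the 2nd, 15–21 the 3rd, 22–28 the 4th, 29–31 the 5th.
31 is in the range for the 5th.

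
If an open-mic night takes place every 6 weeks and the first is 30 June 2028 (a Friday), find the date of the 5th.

15 December 2028

The 5th occurrence is 4 intervals after the first: 4 × 42 = 168 days after 30 June 2028.
June has 30 days — 0 days to the end of June leaves 168.
July has 31 days (137 left).
August has 31 days (106 left).
September has 30 days (76 left).
October has 31 days (45 left).
November has 30 days (15 left).
15 days into December → 15 December 2028.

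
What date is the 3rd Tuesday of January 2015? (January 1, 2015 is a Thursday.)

January 2015 begins on a Thursday, so the first Tuesday is January 6 (5 days later).
The 3rd Tuesday is 2 weeks later: 6 + 14 = 20.

20 January 2015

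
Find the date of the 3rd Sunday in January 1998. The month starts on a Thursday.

1998-01-18

January 1998 begins on a Thursday, so the first Sunday is January 4 (3 days later).
The 3rd Sunday is 2 weeks later: 4 + 14 = 18.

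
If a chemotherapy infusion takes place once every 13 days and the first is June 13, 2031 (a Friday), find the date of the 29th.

June 11, 2032

The 29th occurrence is 28 intervals after the first: 28 × 13 = 364 days after June 13, 2031.
June has 30 days — 17 days to the end of June leaves 347.
July has 31 days (316 left).
August has 31 days (285 left).
September has 30 days (255 left).
October has 31 days (224 left).
November has 30 days (194 left).
December has 31 days (163 left).
January has 31 days (132 left).
February has 29 days (103 left).
March has 31 days (72 left).
April has 30 days (42 left).
May has 31 days (11 left).
11 days into June → June 11, 2032.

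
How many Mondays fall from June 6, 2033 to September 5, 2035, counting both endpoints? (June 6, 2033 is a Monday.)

June 6, 2033 is a Monday; the first Monday on or after it is June 6, 2033.
From June 6, 2033 to September 5, 2035: 208 + 365 + 248 = 821 days (rest of 2033, 2034, to September 5, 2035 in 2035).
821 ÷ 7 = 117 full weeks with remainder 2, so 117 more Mondays after the first → 118.

118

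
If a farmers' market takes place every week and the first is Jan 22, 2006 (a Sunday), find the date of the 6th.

Feb 26, 2006

The 6th occurrence is 5 intervals after the first: 5 × 7 = 35 days after Jan 22, 2006.
Jan has 31 days — 9 days to the end of Jan leaves 26.
26 days into Feb → Feb 26, 2006.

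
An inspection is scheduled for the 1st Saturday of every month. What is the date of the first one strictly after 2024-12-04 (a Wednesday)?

2024-12-07

December 2024 starts on a Sunday, so its 1st Saturday is 2024-12-07 (6 days in).
2024-12-07 is after 2024-12-04, so that is the next one.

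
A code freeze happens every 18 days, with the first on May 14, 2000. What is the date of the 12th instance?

The 12th occurrence is 11 intervals after the first: 11 × 18 = 198 days after May 14, 2000.
May has 31 days — 17 days to the end of May leaves 181.
June has 30 days (151 left).
July has 31 days (120 left).
August has 31 days (89 left).
September has 30 days (59 left).
October has 31 days (28 left).
28 days into November → November 28, 2000.

November 28, 2000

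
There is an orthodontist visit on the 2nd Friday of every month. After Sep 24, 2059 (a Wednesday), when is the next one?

Oct 10, 2059

Sep 2059 starts on a Monday; its first Friday is the 5th, so the 2nd Friday is the 12th — Sep 12, 2059.
That is not after Sep 24, 2059, so look at Oct 2059.
Oct 2059 starts on a Wednesday; its first Friday is the 3rd, so the 2nd Friday is the 10th — Oct 10, 2059.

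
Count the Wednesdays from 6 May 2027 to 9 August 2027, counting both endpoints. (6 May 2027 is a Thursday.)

6 May 2027 is a Thursday; the first Wednesday on or after it is 12 May 2027 (6 days later).
From 12 May 2027 to 9 August 2027: 19 + 30 + 31 + 9 = 89 days (rest of May, June, July, August).
89 ÷ 7 = 12 full weeks with remainder 5, so 12 more Wednesdays after the first → 13.

13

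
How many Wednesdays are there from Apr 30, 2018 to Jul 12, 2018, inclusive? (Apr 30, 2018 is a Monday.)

Apr 30, 2018 is a Monday; the first Wednesday on or after it is May 2, 2018 (2 days later).
From May 2, 2018 to Jul 12, 2018: 29 + 30 + 12 = 71 days (rest of May, Jun, Jul).
71 ÷ 7 = 10 full weeks with remainder 1, so 10 more Wednesdays after the first → 11.

11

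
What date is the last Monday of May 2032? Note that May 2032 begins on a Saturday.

May 31, 2032

May 2032 begins on a Saturday, so the first Monday is May 3 (2 days later).
May 2032 has 31 days. Adding weeks: 3, 10, 17, 24, 31 — the last one ≤ 31 is the 31st.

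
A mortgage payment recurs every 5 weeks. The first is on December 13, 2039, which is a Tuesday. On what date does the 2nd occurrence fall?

The 2nd occurrence is 1 interval after the first: 1 × 35 = 35 days after December 13, 2039.
December has 31 days — 18 days to the end of December leaves 17.
17 days into January → January 17, 2040.

January 17, 2040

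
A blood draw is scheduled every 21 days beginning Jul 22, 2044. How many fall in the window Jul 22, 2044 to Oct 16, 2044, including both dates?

5

Occurrences land 21·i days after Jul 22, 2044 for i = 0, 1, 2, …
The window opens on the start date, so the first occurrence inside is #1 on Jul 22, 2044.
Oct 16, 2044 is 86 days after the start; 86 ÷ 21 = 4 remainder 2. Last occurrence in the window: #5 on Oct 14, 2044.
Occurrences #1 through #5: 5 in total.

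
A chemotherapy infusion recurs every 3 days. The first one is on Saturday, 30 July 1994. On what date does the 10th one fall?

The 10th occurrence is 9 intervals after the first: 9 × 3 = 27 days after 30 July 1994.
July has 31 days — 1 day to the end of July leaves 26.
26 days into August → 26 August 1994.

26 August 1994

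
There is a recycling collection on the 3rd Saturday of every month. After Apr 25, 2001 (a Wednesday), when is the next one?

May 19, 2001

Apr 2001 starts on a Sunday; its first Saturday is the 7th, so the 3rd Saturday is the 21st — Apr 21, 2001.
That is not after Apr 25, 2001, so look at May 2001.
May 2001 starts on a Tuesday; its first Saturday is the 5th, so the 3rd Saturday is the 19th — May 19, 2001.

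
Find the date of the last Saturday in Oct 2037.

The first Saturday of Oct 2037 is Oct 3.
Oct 2037 has 31 days. Adding weeks: 3, 10, 17, 24, 31 — the last one ≤ 31 is the 31st.

Oct 31, 2037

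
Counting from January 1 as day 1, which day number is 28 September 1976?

272

Days in months before September: 31 + 29 + 31 + 30 + 31 + 30 + 31 + 31 = 244.
Plus 28 days into September → day 272.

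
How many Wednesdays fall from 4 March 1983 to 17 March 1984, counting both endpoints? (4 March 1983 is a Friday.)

54

4 March 1983 is a Friday; the first Wednesday on or after it is 9 March 1983 (5 days later).
From 9 March 1983 to 17 March 1984: 297 + 77 = 374 days (rest of 1983, to 17 March 1984 in 1984).
374 ÷ 7 = 53 full weeks with remainder 3, so 53 more Wednesdays after the first → 54.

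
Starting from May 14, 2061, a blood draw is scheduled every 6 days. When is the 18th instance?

August 24, 2061

The 18th occurrence is 17 intervals after the first: 17 × 6 = 102 days after May 14, 2061.
May has 31 days — 17 days to the end of May leaves 85.
June has 30 days (55 left).
July has 31 days (24 left).
24 days into August → August 24, 2061.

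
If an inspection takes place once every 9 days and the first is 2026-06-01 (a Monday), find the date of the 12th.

2026-09-08

The 12th occurrence is 11 intervals after the first: 11 × 9 = 99 days after 2026-06-01.
June has 30 days — 29 days to the end of June leaves 70.
July has 31 days (39 left).
August has 31 days (8 left).
8 days into September → 2026-09-08.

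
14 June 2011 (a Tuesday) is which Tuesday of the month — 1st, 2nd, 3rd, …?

Day 14 falls in week ⌈14/7⌉ of the month.
Days 1–7 hold the 1st Tuesday, 8–14 the 2nd, 15–21 the 3rd, 22–28 the 4th, 29–31 the 5th.
14 is in the range for the 2nd.

2nd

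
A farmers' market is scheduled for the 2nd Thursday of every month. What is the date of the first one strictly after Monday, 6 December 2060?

December 2060 starts on a Wednesday; its first Thursday is the 2nd, so the 2nd Thursday is the 9th — 9 December 2060.
9 December 2060 is after 6 December 2060, so that is the next one.

9 December 2060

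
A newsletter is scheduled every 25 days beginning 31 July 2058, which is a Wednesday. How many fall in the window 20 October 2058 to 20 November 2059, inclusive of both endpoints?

Occurrences land 25·i days after 31 July 2058 for i = 0, 1, 2, …
20 October 2058 is 81 days after the start; 81 ÷ 25 = 3 remainder 6; since the remainder is 6, round up to i = 4. First occurrence in the window: #5 on 8 November 2058 (4×25 = 100 days in).
20 November 2059 is 477 days after the start; 477 ÷ 25 = 19 remainder 2. Last occurrence in the window: #20 on 18 November 2059.
Occurrences #5 through #20: 16 in total.

16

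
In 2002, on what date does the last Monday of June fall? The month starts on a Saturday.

24 June 2002

June 2002 begins on a Saturday, so the first Monday is June 3 (2 days later).
June 2002 has 30 days. Adding weeks: 3, 10, 17, 24 — the last one ≤ 30 is the 24th.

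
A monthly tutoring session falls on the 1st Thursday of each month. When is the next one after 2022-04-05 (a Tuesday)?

2022-04-07

April 2022 starts on a Friday, so its 1st Thursday is 2022-04-07 (6 days in).
2022-04-07 is after 2022-04-05, so that is the next one.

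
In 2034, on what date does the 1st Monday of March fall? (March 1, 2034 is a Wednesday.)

March 2034 begins on a Wednesday, so the first Monday is March 6 (5 days later).

March 6, 2034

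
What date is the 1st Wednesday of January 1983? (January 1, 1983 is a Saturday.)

1983-01-05

January 1983 begins on a Saturday, so the first Wednesday is January 5 (4 days later).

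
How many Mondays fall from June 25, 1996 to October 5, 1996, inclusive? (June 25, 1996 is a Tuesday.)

14

June 25, 1996 is a Tuesday; the first Monday on or after it is July 1, 1996 (6 days later).
From July 1, 1996 to October 5, 1996: 30 + 31 + 30 + 5 = 96 days (rest of July, August, September, October).
96 ÷ 7 = 13 full weeks with remainder 5, so 13 more Mondays after the first → 14.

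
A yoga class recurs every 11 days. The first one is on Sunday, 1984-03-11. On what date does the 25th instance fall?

The 25th occurrence is 24 intervals after the first: 24 × 11 = 264 days after 1984-03-11.
March has 31 days — 20 days to the end of March leaves 244.
April has 30 days (214 left).
May has 31 days (183 left).
June has 30 days (153 left).
July has 31 days (122 left).
August has 31 days (91 left).
September has 30 days (61 left).
October has 31 days (30 left).
30 days into November → 1984-11-30.

1984-11-30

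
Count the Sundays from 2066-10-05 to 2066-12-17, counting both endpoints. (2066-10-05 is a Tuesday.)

2066-10-05 is a Tuesday; the first Sunday on or after it is 2066-10-10 (5 days later).
From 2066-10-10 to 2066-12-17: 21 + 30 + 17 = 68 days (rest of October, November, December).
68 ÷ 7 = 9 full weeks with remainder 5, so 9 more Sundays after the first → 10.

10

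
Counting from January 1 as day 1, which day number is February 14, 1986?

Days in months before February: 31 = 31.
Plus 14 days into February → day 45.

45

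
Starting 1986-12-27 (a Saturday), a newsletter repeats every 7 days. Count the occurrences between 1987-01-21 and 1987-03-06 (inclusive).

Occurrences land 7·i days after 1986-12-27 for i = 0, 1, 2, …
1987-01-21 is 25 days after the start; 25 ÷ 7 = 3 remainder 4; since the remainder is 4, round up to i = 4. First occurrence in the window: #5 on 1987-01-24 (4×7 = 28 days in).
1987-03-06 is 69 days after the start; 69 ÷ 7 = 9 remainder 6. Last occurrence in the window: #10 on 1987-02-28.
Occurrences #5 through #10: 6 in total.

6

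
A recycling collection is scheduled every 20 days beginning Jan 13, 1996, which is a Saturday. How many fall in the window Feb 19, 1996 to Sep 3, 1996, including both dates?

Occurrences land 20·i days after Jan 13, 1996 for i = 0, 1, 2, …
Feb 19, 1996 is 37 days after the start; 37 ÷ 20 = 1 remainder 17; since the remainder is 17, round up to i = 2. First occurrence in the window: #3 on Feb 22, 1996 (2×20 = 40 days in).
Sep 3, 1996 is 234 days after the start; 234 ÷ 20 = 11 remainder 14. Last occurrence in the window: #12 on Aug 20, 1996.
Occurrences #3 through #12: 10 in total.

10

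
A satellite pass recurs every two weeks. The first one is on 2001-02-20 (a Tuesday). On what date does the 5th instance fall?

The 5th occurrence is 4 intervals after the first: 4 × 14 = 56 days after 2001-02-20.
February has 28 days — 8 days to the end of February leaves 48.
March has 31 days (17 left).
17 days into April → 2001-04-17.

2001-04-17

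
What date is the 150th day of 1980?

Jan has 31 days (150 − 31 = 119 remain).
Feb has 29 days (119 − 29 = 90 remain).
Mar has 31 days (90 − 31 = 59 remain).
Apr has 30 days (59 − 30 = 29 remain).
29 into May → May 29.

May 29, 1980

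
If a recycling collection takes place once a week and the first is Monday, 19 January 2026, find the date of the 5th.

The 5th occurrence is 4 intervals after the first: 4 × 7 = 28 days after 19 January 2026.
January has 31 days — 12 days to the end of January leaves 16.
16 days into February → 16 February 2026.

16 February 2026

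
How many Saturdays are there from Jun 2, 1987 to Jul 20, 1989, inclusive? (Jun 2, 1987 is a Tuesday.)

111

Jun 2, 1987 is a Tuesday; the first Saturday on or after it is Jun 6, 1987 (4 days later).
From Jun 6, 1987 to Jul 20, 1989: 208 + 366 + 201 = 775 days (rest of 1987, 1988, to Jul 20, 1989 in 1989).
775 ÷ 7 = 110 full weeks with remainder 5, so 110 more Saturdays after the first → 111.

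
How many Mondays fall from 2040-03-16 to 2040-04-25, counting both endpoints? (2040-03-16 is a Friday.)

6

2040-03-16 is a Friday; the first Monday on or after it is 2040-03-19 (3 days later).
From 2040-03-19 to 2040-04-25: 12 + 25 = 37 days (rest of March, April).
37 ÷ 7 = 5 full weeks with remainder 2, so 5 more Mondays after the first → 6.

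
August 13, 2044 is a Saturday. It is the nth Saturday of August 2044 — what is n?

Day 13 falls in week ⌈13/7⌉ of the month.
Days 1–7 hold the 1st Saturday, 8–14 the 2nd, 15–21 the 3rd, 22–28 the 4th, 29–31 the 5th.
13 is in the range for the 2nd.

2nd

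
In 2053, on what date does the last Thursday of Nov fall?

The first Thursday of Nov 2053 is Nov 6.
Nov 2053 has 30 days. Adding weeks: 6, 13, 20, 27 — the last one ≤ 30 is the 27th.

Nov 27, 2053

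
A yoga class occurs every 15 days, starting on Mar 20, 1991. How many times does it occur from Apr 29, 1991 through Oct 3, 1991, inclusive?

11

Occurrences land 15·i days after Mar 20, 1991 for i = 0, 1, 2, …
Apr 29, 1991 is 40 days after the start; 40 ÷ 15 = 2 remainder 10; since the remainder is 10, round up to i = 3. First occurrence in the window: #4 on May 4, 1991 (3×15 = 45 days in).
Oct 3, 1991 is 197 days after the start; 197 ÷ 15 = 13 remainder 2. Last occurrence in the window: #14 on Oct 1, 1991.
Occurrences #4 through #14: 11 in total.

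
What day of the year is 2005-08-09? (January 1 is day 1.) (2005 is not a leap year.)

Days in months before August: 31 + 28 + 31 + 30 + 31 + 30 + 31 = 212.
Plus 9 days into August → day 221.

221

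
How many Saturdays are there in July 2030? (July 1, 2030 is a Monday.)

July 1, 2030 is a Monday; the first Saturday on or after it is July 6, 2030 (5 days later).
From July 6, 2030 to July 31, 2030 is 31 − 6 = 25 days.
25 ÷ 7 = 3 full weeks with remainder 4, so 3 more Saturdays after the first → 4.

4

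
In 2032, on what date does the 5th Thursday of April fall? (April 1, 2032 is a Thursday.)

April 2032 begins on a Thursday, so the first Thursday is April 1.
The 5th Thursday is 4 weeks later: 1 + 28 = 29.

April 29, 2032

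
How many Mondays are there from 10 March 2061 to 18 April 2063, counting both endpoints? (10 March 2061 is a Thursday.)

10 March 2061 is a Thursday; the first Monday on or after it is 14 March 2061 (4 days later).
From 14 March 2061 to 18 April 2063: 292 + 365 + 108 = 765 days (rest of 2061, 2062, to 18 April 2063 in 2063).
765 ÷ 7 = 109 full weeks with remainder 2, so 109 more Mondays after the first → 110.

110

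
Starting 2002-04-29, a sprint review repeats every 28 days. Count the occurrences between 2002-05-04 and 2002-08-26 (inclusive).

Occurrences land 28·i days after 2002-04-29 for i = 0, 1, 2, …
2002-05-04 is 5 days after the start; 5 ÷ 28 = 0 remainder 5; since the remainder is 5, round up to i = 1. First occurrence in the window: #2 on 2002-05-27 (1×28 = 28 days in).
2002-08-26 is 119 days after the start; 119 ÷ 28 = 4 remainder 7. Last occurrence in the window: #5 on 2002-08-19.
Occurrences #2 through #5: 4 in total.

4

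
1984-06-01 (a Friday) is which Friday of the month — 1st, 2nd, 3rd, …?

1st

Day 1 falls in week ⌈1/7⌉ of the month.
Days 1–7 hold the 1st Friday, 8–14 the 2nd, 15–21 the 3rd, 22–28 the 4th, 29–31 the 5th.
1 is in the range for the 1st.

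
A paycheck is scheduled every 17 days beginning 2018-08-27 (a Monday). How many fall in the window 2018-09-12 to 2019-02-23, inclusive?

Occurrences land 17·i days after 2018-08-27 for i = 0, 1, 2, …
2018-09-12 is 16 days after the start; 16 ÷ 17 = 0 remainder 16; since the remainder is 16, round up to i = 1. First occurrence in the window: #2 on 2018-09-13 (1×17 = 17 days in).
2019-02-23 is 180 days after the start; 180 ÷ 17 = 10 remainder 10. Last occurrence in the window: #11 on 2019-02-13.
Occurrences #2 through #11: 10 in total.

10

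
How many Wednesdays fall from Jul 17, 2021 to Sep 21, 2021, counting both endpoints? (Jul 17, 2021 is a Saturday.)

Jul 17, 2021 is a Saturday; the first Wednesday on or after it is Jul 21, 2021 (4 days later).
From Jul 21, 2021 to Sep 21, 2021: 10 + 31 + 21 = 62 days (rest of Jul, Aug, Sep).
62 ÷ 7 = 8 full weeks with remainder 6, so 8 more Wednesdays after the first → 9.

9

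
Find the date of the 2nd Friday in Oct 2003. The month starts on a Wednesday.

Oct 2003 begins on a Wednesday, so the first Friday is Oct 3 (2 days later).
The 2nd Friday is 1 weeks later: 3 + 7 = 10.

Oct 10, 2003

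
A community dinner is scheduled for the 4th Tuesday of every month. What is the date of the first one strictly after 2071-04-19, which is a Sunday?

April 2071 starts on a Wednesday; its first Tuesday is the 7th, so the 4th Tuesday is the 28th — 2071-04-28.
2071-04-28 is after 2071-04-19, so that is the next one.

2071-04-28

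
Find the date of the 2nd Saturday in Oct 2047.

The first Saturday of Oct 2047 is Oct 5.
The 2nd Saturday is 1 weeks later: 5 + 7 = 12.

Oct 12, 2047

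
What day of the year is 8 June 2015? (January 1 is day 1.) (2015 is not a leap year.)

159

Days in months before June: 31 + 28 + 31 + 30 + 31 = 151.
Plus 8 days into June → day 159.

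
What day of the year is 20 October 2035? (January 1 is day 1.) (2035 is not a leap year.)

Days in months before October: 31 + 28 + 31 + 30 + 31 + 30 + 31 + 31 + 30 = 273.
Plus 20 days into October → day 293.

293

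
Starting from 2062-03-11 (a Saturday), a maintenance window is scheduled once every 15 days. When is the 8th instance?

The 8th occurrence is 7 intervals after the first: 7 × 15 = 105 days after 2062-03-11.
March has 31 days — 20 days to the end of March leaves 85.
April has 30 days (55 left).
May has 31 days (24 left).
24 days into June → 2062-06-24.

2062-06-24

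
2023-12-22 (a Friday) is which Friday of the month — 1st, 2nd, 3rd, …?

Day 22 falls in week ⌈22/7⌉ of the month.
Days 1–7 hold the 1st Friday, 8–14 the 2nd, 15–21 the 3rd, 22–28 the 4th, 29–31 the 5th.
22 is in the range for the 4th.

4th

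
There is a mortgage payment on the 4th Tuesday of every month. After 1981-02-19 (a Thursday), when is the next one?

1981-02-24

February 1981 starts on a Sunday; its first Tuesday is the 3rd, so the 4th Tuesday is the 24th — 1981-02-24.
1981-02-24 is after 1981-02-19, so that is the next one.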